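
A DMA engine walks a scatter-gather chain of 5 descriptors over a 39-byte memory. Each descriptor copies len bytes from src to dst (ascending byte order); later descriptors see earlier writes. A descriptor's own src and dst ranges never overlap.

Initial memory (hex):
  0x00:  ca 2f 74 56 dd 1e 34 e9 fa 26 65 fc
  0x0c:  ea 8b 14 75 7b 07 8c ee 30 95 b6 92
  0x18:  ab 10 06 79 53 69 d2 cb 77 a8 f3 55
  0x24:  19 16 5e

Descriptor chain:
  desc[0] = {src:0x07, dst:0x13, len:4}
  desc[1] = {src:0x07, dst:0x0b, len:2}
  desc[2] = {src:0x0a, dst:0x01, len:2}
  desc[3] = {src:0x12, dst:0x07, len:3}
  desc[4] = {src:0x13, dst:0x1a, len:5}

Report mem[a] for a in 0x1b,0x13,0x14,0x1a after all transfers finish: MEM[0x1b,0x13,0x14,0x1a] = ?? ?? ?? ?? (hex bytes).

MEM[0x1b,0x13,0x14,0x1a] = fa e9 fa e9

[0] 0x07->0x13 len=4 : e9 fa 26 65
[1] 0x07->0x0b len=2 : e9 fa
[2] 0x0a->0x01 len=2 : 65 e9
[3] 0x12->0x07 len=3 : 8c e9 fa
[4] 0x13->0x1a len=5 : e9 fa 26 65 92
query mem[0x1b]=0xfa, mem[0x13]=0xe9, mem[0x14]=0xfa, mem[0x1a]=0xe9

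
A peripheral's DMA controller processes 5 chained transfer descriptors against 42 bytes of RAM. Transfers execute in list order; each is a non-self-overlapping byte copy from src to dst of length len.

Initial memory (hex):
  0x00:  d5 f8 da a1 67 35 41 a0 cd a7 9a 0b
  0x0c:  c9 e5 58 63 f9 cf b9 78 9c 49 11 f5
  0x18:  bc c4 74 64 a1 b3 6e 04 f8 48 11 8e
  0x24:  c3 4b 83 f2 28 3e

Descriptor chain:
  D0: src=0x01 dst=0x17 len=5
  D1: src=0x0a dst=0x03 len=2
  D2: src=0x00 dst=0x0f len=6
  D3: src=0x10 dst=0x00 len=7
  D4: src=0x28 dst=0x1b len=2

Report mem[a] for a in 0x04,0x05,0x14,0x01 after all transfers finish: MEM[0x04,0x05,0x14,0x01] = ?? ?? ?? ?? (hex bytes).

D0: mem[0x17..0x1b] <- [f8 da a1 67 35]
D1: mem[0x03..0x04] <- [9a 0b]
D2: mem[0x0f..0x14] <- [d5 f8 da 9a 0b 35]
D3: mem[0x00..0x06] <- [f8 da 9a 0b 35 49 11]
D4: mem[0x1b..0x1c] <- [28 3e]
query mem[0x04]=0x35, mem[0x05]=0x49, mem[0x14]=0x35, mem[0x01]=0xda

MEM[0x04,0x05,0x14,0x01] = 35 49 35 da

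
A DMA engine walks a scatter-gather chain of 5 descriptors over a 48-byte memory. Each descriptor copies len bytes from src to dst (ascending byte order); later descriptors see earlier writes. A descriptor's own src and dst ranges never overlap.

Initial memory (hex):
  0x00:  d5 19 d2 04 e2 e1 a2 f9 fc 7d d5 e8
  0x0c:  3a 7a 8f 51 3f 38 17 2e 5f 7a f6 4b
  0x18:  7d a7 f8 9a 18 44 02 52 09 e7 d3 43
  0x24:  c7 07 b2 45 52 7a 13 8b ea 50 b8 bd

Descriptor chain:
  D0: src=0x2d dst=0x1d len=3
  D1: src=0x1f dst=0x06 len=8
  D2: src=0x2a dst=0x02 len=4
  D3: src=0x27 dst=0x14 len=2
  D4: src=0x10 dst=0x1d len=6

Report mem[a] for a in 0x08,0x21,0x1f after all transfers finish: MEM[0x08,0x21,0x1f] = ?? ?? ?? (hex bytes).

#0 dst[0x1d+3] := {0x50,0xb8,0xbd}
#1 dst[0x06+8] := {0xbd,0x09,0xe7,0xd3,0x43,0xc7,0x07,0xb2}
#2 dst[0x02+4] := {0x13,0x8b,0xea,0x50}
#3 dst[0x14+2] := {0x45,0x52}
#4 dst[0x1d+6] := {0x3f,0x38,0x17,0x2e,0x45,0x52}
query mem[0x08]=0xe7, mem[0x21]=0x45, mem[0x1f]=0x17

MEM[0x08,0x21,0x1f] = e7 45 17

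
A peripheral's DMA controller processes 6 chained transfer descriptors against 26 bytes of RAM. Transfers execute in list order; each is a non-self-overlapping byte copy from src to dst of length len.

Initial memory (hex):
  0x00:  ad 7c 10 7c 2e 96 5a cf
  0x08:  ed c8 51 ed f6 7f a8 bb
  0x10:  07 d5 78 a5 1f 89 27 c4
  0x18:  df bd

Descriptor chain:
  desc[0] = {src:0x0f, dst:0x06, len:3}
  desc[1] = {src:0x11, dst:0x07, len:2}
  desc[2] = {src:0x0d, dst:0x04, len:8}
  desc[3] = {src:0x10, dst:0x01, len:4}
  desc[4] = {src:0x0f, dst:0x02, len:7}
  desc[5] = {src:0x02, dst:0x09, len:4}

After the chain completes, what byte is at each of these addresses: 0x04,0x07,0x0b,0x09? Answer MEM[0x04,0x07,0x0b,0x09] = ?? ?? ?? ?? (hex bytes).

[0] 0x0f->0x06 len=3 : bb 07 d5
[1] 0x11->0x07 len=2 : d5 78
[2] 0x0d->0x04 len=8 : 7f a8 bb 07 d5 78 a5 1f
[3] 0x10->0x01 len=4 : 07 d5 78 a5
[4] 0x0f->0x02 len=7 : bb 07 d5 78 a5 1f 89
[5] 0x02->0x09 len=4 : bb 07 d5 78
query mem[0x04]=0xd5, mem[0x07]=0x1f, mem[0x0b]=0xd5, mem[0x09]=0xbb

MEM[0x04,0x07,0x0b,0x09] = d5 1f d5 bb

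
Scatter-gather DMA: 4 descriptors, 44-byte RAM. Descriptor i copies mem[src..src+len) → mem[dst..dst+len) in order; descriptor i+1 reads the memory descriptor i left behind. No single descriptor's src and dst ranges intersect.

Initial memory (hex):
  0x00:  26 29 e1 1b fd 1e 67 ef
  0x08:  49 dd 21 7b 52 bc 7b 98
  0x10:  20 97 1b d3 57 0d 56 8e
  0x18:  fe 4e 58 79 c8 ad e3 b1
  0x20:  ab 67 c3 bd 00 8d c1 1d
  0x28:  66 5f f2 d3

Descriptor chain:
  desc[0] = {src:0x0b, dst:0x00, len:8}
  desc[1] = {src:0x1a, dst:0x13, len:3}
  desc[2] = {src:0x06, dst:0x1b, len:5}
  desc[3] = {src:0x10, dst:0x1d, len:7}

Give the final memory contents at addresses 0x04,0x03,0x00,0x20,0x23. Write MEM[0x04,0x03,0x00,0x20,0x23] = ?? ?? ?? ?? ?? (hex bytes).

  after D0: wrote 8B at 0x00 = 7b52bc7b9820971b
  after D1: wrote 3B at 0x13 = 5879c8
  after D2: wrote 5B at 0x1b = 971b49dd21
  after D3: wrote 7B at 0x1d = 20971b5879c856
query mem[0x04]=0x98, mem[0x03]=0x7b, mem[0x00]=0x7b, mem[0x20]=0x58, mem[0x23]=0x56

MEM[0x04,0x03,0x00,0x20,0x23] = 98 7b 7b 58 56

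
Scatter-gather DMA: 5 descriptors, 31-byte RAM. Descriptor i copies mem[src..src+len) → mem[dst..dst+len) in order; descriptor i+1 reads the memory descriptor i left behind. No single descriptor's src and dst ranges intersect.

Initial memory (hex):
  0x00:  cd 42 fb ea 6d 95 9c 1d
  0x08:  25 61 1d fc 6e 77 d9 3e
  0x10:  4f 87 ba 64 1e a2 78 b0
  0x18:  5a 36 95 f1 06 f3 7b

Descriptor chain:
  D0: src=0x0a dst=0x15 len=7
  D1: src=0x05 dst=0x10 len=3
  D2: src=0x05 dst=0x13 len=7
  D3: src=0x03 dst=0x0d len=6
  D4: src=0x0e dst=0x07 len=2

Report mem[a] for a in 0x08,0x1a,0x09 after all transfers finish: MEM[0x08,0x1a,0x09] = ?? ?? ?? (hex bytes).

MEM[0x08,0x1a,0x09] = 95 3e 61

[0] 0x0a->0x15 len=7 : 1d fc 6e 77 d9 3e 4f
[1] 0x05->0x10 len=3 : 95 9c 1d
[2] 0x05->0x13 len=7 : 95 9c 1d 25 61 1d fc
[3] 0x03->0x0d len=6 : ea 6d 95 9c 1d 25
[4] 0x0e->0x07 len=2 : 6d 95
query mem[0x08]=0x95, mem[0x1a]=0x3e, mem[0x09]=0x61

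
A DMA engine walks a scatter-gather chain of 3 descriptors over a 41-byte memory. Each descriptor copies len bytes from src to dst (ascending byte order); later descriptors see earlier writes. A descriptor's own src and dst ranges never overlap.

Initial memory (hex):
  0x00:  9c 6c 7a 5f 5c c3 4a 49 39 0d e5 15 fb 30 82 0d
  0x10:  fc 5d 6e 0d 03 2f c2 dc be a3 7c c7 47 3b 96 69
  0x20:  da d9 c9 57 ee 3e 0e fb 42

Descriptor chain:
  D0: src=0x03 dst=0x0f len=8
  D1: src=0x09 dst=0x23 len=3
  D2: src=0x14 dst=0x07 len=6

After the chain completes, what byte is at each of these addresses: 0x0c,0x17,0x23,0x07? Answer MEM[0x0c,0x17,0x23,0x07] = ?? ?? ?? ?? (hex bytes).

#0 dst[0x0f+8] := {0x5f,0x5c,0xc3,0x4a,0x49,0x39,0x0d,0xe5}
#1 dst[0x23+3] := {0x0d,0xe5,0x15}
#2 dst[0x07+6] := {0x39,0x0d,0xe5,0xdc,0xbe,0xa3}
query mem[0x0c]=0xa3, mem[0x17]=0xdc, mem[0x23]=0x0d, mem[0x07]=0x39

MEM[0x0c,0x17,0x23,0x07] = a3 dc 0d 39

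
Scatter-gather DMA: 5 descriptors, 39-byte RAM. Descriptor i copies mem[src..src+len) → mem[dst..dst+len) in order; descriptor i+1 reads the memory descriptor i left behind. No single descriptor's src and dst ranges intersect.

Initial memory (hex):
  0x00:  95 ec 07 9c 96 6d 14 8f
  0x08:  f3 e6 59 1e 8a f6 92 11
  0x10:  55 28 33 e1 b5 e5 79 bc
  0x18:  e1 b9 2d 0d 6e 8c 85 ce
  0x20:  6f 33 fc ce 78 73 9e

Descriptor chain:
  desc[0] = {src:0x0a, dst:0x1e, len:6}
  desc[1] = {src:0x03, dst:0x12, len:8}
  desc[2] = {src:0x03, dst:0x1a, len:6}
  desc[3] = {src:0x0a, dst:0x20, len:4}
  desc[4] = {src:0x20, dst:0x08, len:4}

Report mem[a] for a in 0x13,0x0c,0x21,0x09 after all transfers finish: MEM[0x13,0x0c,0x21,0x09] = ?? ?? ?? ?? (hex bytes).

MEM[0x13,0x0c,0x21,0x09] = 96 8a 1e 1e

D0: mem[0x1e..0x23] <- [59 1e 8a f6 92 11]
D1: mem[0x12..0x19] <- [9c 96 6d 14 8f f3 e6 59]
D2: mem[0x1a..0x1f] <- [9c 96 6d 14 8f f3]
D3: mem[0x20..0x23] <- [59 1e 8a f6]
D4: mem[0x08..0x0b] <- [59 1e 8a f6]
query mem[0x13]=0x96, mem[0x0c]=0x8a, mem[0x21]=0x1e, mem[0x09]=0x1e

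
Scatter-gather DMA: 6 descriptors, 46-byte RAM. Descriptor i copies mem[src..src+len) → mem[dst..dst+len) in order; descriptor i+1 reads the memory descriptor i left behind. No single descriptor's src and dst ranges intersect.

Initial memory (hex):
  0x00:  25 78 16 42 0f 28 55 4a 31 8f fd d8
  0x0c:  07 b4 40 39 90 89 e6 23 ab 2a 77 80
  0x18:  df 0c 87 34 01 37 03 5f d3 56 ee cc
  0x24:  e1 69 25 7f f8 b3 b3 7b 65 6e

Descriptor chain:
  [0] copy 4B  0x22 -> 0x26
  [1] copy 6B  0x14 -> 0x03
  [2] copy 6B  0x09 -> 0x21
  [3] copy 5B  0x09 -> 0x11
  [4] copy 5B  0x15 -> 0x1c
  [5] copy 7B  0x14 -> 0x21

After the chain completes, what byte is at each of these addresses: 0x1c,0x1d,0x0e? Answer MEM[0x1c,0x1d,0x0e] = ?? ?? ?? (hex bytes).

MEM[0x1c,0x1d,0x0e] = b4 77 40

[0] 0x22->0x26 len=4 : ee cc e1 69
[1] 0x14->0x03 len=6 : ab 2a 77 80 df 0c
[2] 0x09->0x21 len=6 : 8f fd d8 07 b4 40
[3] 0x09->0x11 len=5 : 8f fd d8 07 b4
[4] 0x15->0x1c len=5 : b4 77 80 df 0c
[5] 0x14->0x21 len=7 : 07 b4 77 80 df 0c 87
query mem[0x1c]=0xb4, mem[0x1d]=0x77, mem[0x0e]=0x40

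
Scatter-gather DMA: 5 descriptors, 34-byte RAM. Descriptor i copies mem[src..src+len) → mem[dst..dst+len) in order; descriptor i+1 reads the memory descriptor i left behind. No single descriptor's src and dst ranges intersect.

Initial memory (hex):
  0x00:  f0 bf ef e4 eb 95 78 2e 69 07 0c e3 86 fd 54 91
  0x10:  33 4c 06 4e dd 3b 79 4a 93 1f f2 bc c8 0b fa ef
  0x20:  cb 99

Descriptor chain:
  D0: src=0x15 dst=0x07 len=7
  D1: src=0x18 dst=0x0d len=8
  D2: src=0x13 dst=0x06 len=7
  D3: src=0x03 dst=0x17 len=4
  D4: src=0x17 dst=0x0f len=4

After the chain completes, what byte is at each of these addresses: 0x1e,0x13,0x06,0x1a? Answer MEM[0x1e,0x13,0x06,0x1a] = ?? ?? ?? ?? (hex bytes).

  after D0: wrote 7B at 0x07 = 3b794a931ff2bc
  after D1: wrote 8B at 0x0d = 931ff2bcc80bfaef
  after D2: wrote 7B at 0x06 = faef3b794a931f
  after D3: wrote 4B at 0x17 = e4eb95fa
  after D4: wrote 4B at 0x0f = e4eb95fa
query mem[0x1e]=0xfa, mem[0x13]=0xfa, mem[0x06]=0xfa, mem[0x1a]=0xfa

MEM[0x1e,0x13,0x06,0x1a] = fa fa fa fa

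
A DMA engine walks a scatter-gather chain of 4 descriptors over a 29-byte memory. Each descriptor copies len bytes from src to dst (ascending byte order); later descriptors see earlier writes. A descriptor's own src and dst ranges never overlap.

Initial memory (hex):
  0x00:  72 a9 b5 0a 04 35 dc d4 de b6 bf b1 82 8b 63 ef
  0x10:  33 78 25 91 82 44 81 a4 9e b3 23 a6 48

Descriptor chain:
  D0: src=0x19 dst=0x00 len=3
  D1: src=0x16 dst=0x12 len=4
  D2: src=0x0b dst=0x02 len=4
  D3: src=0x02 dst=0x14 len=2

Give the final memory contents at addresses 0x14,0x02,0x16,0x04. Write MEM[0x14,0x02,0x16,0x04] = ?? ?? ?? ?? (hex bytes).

MEM[0x14,0x02,0x16,0x04] = b1 b1 81 8b

D0: mem[0x00..0x02] <- [b3 23 a6]
D1: mem[0x12..0x15] <- [81 a4 9e b3]
D2: mem[0x02..0x05] <- [b1 82 8b 63]
D3: mem[0x14..0x15] <- [b1 82]
query mem[0x14]=0xb1, mem[0x02]=0xb1, mem[0x16]=0x81, mem[0x04]=0x8b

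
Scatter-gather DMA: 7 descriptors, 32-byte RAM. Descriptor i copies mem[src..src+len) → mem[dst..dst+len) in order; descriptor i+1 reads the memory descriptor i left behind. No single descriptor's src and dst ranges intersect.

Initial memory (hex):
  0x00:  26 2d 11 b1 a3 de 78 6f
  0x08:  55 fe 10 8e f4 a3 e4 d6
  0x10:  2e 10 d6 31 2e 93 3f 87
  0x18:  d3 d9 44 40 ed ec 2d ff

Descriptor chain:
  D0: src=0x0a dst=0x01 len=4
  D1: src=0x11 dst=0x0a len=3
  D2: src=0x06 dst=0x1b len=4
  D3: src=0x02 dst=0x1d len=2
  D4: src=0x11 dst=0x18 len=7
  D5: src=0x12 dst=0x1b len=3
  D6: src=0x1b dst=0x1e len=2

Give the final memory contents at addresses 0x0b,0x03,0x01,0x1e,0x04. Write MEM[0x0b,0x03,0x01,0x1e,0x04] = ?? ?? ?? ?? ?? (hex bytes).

  after D0: wrote 4B at 0x01 = 108ef4a3
  after D1: wrote 3B at 0x0a = 10d631
  after D2: wrote 4B at 0x1b = 786f55fe
  after D3: wrote 2B at 0x1d = 8ef4
  after D4: wrote 7B at 0x18 = 10d6312e933f87
  after D5: wrote 3B at 0x1b = d6312e
  after D6: wrote 2B at 0x1e = d631
query mem[0x0b]=0xd6, mem[0x03]=0xf4, mem[0x01]=0x10, mem[0x1e]=0xd6, mem[0x04]=0xa3

MEM[0x0b,0x03,0x01,0x1e,0x04] = d6 f4 10 d6 a3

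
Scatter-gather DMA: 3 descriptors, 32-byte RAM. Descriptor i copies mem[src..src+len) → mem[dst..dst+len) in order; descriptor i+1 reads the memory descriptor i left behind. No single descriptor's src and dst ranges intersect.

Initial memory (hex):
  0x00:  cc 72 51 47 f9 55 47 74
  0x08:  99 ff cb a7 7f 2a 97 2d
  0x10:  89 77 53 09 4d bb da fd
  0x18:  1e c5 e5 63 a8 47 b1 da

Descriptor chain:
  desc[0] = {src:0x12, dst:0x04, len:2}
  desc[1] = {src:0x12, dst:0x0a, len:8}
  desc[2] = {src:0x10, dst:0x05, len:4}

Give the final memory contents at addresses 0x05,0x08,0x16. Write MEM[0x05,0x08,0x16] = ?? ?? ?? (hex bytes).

#0 dst[0x04+2] := {0x53,0x09}
#1 dst[0x0a+8] := {0x53,0x09,0x4d,0xbb,0xda,0xfd,0x1e,0xc5}
#2 dst[0x05+4] := {0x1e,0xc5,0x53,0x09}
query mem[0x05]=0x1e, mem[0x08]=0x09, mem[0x16]=0xda

MEM[0x05,0x08,0x16] = 1e 09 da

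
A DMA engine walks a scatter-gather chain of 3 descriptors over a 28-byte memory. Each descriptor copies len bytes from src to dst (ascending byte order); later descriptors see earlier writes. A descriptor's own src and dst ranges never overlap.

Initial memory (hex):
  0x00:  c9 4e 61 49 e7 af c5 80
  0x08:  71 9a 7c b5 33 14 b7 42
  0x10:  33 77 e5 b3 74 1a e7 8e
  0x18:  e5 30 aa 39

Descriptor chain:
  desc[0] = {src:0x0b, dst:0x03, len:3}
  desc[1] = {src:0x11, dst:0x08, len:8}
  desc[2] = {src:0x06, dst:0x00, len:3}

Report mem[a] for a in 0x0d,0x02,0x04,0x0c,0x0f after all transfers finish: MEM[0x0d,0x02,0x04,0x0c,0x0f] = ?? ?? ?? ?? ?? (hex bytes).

MEM[0x0d,0x02,0x04,0x0c,0x0f] = e7 77 33 1a e5

D0: mem[0x03..0x05] <- [b5 33 14]
D1: mem[0x08..0x0f] <- [77 e5 b3 74 1a e7 8e e5]
D2: mem[0x00..0x02] <- [c5 80 77]
query mem[0x0d]=0xe7, mem[0x02]=0x77, mem[0x04]=0x33, mem[0x0c]=0x1a, mem[0x0f]=0xe5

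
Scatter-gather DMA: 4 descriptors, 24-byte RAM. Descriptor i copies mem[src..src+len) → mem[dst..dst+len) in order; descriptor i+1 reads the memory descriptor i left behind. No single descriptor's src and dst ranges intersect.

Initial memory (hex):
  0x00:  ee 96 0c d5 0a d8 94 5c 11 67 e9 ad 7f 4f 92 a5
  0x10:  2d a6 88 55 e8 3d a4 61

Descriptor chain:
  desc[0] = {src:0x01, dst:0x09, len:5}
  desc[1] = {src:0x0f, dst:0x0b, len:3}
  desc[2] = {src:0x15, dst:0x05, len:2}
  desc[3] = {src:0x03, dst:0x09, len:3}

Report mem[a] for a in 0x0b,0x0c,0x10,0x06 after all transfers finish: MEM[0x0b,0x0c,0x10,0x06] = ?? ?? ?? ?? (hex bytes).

  after D0: wrote 5B at 0x09 = 960cd50ad8
  after D1: wrote 3B at 0x0b = a52da6
  after D2: wrote 2B at 0x05 = 3da4
  after D3: wrote 3B at 0x09 = d50a3d
query mem[0x0b]=0x3d, mem[0x0c]=0x2d, mem[0x10]=0x2d, mem[0x06]=0xa4

MEM[0x0b,0x0c,0x10,0x06] = 3d 2d 2d a4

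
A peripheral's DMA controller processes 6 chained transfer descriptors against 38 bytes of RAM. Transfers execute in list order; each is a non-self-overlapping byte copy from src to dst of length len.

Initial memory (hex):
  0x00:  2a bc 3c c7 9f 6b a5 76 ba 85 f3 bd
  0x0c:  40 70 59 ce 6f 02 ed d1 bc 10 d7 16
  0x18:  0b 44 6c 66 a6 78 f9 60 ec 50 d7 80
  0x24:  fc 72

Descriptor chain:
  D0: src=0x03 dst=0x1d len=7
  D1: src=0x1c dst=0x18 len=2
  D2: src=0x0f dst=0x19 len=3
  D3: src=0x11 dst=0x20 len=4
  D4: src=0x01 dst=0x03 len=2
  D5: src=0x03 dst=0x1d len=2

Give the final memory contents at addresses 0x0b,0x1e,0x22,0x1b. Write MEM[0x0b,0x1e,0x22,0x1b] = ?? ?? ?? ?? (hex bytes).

[0] 0x03->0x1d len=7 : c7 9f 6b a5 76 ba 85
[1] 0x1c->0x18 len=2 : a6 c7
[2] 0x0f->0x19 len=3 : ce 6f 02
[3] 0x11->0x20 len=4 : 02 ed d1 bc
[4] 0x01->0x03 len=2 : bc 3c
[5] 0x03->0x1d len=2 : bc 3c
query mem[0x0b]=0xbd, mem[0x1e]=0x3c, mem[0x22]=0xd1, mem[0x1b]=0x02

MEM[0x0b,0x1e,0x22,0x1b] = bd 3c d1 02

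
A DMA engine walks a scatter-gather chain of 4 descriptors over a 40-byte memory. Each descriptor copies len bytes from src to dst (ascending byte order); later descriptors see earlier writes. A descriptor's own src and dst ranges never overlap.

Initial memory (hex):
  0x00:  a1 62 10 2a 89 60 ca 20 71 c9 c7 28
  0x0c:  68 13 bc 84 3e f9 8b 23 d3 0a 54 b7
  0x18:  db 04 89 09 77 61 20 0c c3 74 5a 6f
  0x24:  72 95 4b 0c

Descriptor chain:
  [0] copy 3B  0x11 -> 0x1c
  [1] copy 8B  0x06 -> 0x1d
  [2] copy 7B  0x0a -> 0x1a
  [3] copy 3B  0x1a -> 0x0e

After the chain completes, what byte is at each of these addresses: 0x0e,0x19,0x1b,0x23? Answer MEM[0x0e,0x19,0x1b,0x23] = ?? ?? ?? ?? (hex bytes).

MEM[0x0e,0x19,0x1b,0x23] = c7 04 28 68

#0 dst[0x1c+3] := {0xf9,0x8b,0x23}
#1 dst[0x1d+8] := {0xca,0x20,0x71,0xc9,0xc7,0x28,0x68,0x13}
#2 dst[0x1a+7] := {0xc7,0x28,0x68,0x13,0xbc,0x84,0x3e}
#3 dst[0x0e+3] := {0xc7,0x28,0x68}
query mem[0x0e]=0xc7, mem[0x19]=0x04, mem[0x1b]=0x28, mem[0x23]=0x68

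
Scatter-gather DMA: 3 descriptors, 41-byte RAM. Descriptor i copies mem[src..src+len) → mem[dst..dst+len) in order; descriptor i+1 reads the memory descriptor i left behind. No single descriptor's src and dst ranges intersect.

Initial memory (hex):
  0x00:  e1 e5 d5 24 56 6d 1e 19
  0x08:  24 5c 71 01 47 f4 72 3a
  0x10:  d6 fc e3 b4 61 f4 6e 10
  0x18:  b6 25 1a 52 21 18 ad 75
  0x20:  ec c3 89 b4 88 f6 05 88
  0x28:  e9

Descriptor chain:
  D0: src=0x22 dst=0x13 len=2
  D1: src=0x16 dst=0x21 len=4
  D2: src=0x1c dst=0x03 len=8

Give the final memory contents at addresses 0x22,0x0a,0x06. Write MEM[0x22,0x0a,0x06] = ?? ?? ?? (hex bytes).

  after D0: wrote 2B at 0x13 = 89b4
  after D1: wrote 4B at 0x21 = 6e10b625
  after D2: wrote 8B at 0x03 = 2118ad75ec6e10b6
query mem[0x22]=0x10, mem[0x0a]=0xb6, mem[0x06]=0x75

MEM[0x22,0x0a,0x06] = 10 b6 75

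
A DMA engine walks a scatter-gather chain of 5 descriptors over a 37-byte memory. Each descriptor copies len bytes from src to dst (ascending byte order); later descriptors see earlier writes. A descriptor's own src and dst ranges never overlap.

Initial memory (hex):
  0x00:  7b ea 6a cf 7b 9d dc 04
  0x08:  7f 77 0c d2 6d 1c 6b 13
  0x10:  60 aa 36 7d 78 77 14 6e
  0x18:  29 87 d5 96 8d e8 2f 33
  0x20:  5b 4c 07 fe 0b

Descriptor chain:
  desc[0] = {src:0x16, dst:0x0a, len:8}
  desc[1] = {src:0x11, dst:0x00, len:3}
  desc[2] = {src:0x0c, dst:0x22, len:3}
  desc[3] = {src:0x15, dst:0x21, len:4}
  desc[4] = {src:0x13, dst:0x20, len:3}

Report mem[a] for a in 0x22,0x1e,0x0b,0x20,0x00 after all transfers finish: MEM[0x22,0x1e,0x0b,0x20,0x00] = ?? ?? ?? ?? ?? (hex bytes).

[0] 0x16->0x0a len=8 : 14 6e 29 87 d5 96 8d e8
[1] 0x11->0x00 len=3 : e8 36 7d
[2] 0x0c->0x22 len=3 : 29 87 d5
[3] 0x15->0x21 len=4 : 77 14 6e 29
[4] 0x13->0x20 len=3 : 7d 78 77
query mem[0x22]=0x77, mem[0x1e]=0x2f, mem[0x0b]=0x6e, mem[0x20]=0x7d, mem[0x00]=0xe8

MEM[0x22,0x1e,0x0b,0x20,0x00] = 77 2f 6e 7d e8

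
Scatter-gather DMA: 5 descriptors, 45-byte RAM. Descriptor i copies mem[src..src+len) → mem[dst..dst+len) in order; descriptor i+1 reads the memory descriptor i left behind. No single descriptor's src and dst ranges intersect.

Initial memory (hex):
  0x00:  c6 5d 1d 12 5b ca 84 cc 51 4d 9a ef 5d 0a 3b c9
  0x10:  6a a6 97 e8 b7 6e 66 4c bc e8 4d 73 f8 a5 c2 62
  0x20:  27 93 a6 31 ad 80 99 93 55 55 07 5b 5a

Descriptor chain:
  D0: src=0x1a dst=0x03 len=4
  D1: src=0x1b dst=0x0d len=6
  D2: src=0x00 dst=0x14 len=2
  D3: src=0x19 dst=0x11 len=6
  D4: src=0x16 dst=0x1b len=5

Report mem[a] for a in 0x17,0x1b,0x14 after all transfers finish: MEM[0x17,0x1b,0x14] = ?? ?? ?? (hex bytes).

#0 dst[0x03+4] := {0x4d,0x73,0xf8,0xa5}
#1 dst[0x0d+6] := {0x73,0xf8,0xa5,0xc2,0x62,0x27}
#2 dst[0x14+2] := {0xc6,0x5d}
#3 dst[0x11+6] := {0xe8,0x4d,0x73,0xf8,0xa5,0xc2}
#4 dst[0x1b+5] := {0xc2,0x4c,0xbc,0xe8,0x4d}
query mem[0x17]=0x4c, mem[0x1b]=0xc2, mem[0x14]=0xf8

MEM[0x17,0x1b,0x14] = 4c c2 f8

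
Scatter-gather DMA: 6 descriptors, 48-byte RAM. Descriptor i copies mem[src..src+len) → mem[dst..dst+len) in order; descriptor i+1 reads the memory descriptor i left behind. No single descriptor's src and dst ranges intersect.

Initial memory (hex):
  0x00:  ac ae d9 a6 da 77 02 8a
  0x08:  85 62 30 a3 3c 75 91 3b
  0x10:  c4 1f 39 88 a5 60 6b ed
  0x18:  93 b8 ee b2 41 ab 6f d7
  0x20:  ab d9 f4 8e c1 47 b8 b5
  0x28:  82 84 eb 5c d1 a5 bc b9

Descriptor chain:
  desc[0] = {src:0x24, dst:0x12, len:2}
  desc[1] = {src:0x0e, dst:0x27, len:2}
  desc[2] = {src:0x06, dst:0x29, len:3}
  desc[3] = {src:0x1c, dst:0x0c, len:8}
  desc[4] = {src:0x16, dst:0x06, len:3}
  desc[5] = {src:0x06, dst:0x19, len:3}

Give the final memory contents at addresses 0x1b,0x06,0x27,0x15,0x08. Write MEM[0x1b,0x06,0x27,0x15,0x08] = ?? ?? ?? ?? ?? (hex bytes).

MEM[0x1b,0x06,0x27,0x15,0x08] = 93 6b 91 60 93

[0] 0x24->0x12 len=2 : c1 47
[1] 0x0e->0x27 len=2 : 91 3b
[2] 0x06->0x29 len=3 : 02 8a 85
[3] 0x1c->0x0c len=8 : 41 ab 6f d7 ab d9 f4 8e
[4] 0x16->0x06 len=3 : 6b ed 93
[5] 0x06->0x19 len=3 : 6b ed 93
query mem[0x1b]=0x93, mem[0x06]=0x6b, mem[0x27]=0x91, mem[0x15]=0x60, mem[0x08]=0x93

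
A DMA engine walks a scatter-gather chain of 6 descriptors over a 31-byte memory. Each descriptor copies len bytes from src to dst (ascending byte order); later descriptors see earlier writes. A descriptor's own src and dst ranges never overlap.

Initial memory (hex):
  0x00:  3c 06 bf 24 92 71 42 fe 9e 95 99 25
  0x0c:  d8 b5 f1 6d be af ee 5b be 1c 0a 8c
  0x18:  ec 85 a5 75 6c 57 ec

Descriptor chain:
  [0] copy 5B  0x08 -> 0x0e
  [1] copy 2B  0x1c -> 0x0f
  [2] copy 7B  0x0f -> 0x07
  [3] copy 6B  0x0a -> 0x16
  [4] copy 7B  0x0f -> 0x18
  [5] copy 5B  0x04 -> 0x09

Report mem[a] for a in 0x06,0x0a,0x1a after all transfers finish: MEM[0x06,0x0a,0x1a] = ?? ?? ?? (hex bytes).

MEM[0x06,0x0a,0x1a] = 42 71 25

#0 dst[0x0e+5] := {0x9e,0x95,0x99,0x25,0xd8}
#1 dst[0x0f+2] := {0x6c,0x57}
#2 dst[0x07+7] := {0x6c,0x57,0x25,0xd8,0x5b,0xbe,0x1c}
#3 dst[0x16+6] := {0xd8,0x5b,0xbe,0x1c,0x9e,0x6c}
#4 dst[0x18+7] := {0x6c,0x57,0x25,0xd8,0x5b,0xbe,0x1c}
#5 dst[0x09+5] := {0x92,0x71,0x42,0x6c,0x57}
query mem[0x06]=0x42, mem[0x0a]=0x71, mem[0x1a]=0x25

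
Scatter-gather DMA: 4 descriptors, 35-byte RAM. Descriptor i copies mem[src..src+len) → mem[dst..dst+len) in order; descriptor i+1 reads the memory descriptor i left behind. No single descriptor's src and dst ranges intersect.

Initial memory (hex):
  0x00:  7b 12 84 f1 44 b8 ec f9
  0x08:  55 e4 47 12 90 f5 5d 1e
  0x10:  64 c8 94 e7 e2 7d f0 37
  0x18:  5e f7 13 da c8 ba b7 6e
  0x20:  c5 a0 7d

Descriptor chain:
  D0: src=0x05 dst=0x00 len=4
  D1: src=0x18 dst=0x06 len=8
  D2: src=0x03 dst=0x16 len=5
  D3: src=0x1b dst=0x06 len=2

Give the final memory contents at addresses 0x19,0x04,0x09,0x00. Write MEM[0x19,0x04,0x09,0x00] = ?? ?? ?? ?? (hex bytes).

MEM[0x19,0x04,0x09,0x00] = 5e 44 da b8

D0: mem[0x00..0x03] <- [b8 ec f9 55]
D1: mem[0x06..0x0d] <- [5e f7 13 da c8 ba b7 6e]
D2: mem[0x16..0x1a] <- [55 44 b8 5e f7]
D3: mem[0x06..0x07] <- [da c8]
query mem[0x19]=0x5e, mem[0x04]=0x44, mem[0x09]=0xda, mem[0x00]=0xb8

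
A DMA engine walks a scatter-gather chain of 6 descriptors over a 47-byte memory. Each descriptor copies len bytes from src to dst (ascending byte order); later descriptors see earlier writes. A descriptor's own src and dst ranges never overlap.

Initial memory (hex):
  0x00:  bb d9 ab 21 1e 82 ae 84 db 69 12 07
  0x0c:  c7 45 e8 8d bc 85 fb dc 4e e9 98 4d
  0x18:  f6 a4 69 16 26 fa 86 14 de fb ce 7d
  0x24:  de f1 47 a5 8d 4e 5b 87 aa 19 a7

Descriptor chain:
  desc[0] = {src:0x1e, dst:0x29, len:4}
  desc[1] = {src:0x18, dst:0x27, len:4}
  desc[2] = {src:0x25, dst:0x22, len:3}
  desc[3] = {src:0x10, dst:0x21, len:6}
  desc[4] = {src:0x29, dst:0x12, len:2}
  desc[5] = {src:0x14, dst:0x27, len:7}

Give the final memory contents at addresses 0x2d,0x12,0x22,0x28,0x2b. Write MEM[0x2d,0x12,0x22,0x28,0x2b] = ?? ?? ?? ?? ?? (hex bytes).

D0: mem[0x29..0x2c] <- [86 14 de fb]
D1: mem[0x27..0x2a] <- [f6 a4 69 16]
D2: mem[0x22..0x24] <- [f1 47 f6]
D3: mem[0x21..0x26] <- [bc 85 fb dc 4e e9]
D4: mem[0x12..0x13] <- [69 16]
D5: mem[0x27..0x2d] <- [4e e9 98 4d f6 a4 69]
query mem[0x2d]=0x69, mem[0x12]=0x69, mem[0x22]=0x85, mem[0x28]=0xe9, mem[0x2b]=0xf6

MEM[0x2d,0x12,0x22,0x28,0x2b] = 69 69 85 e9 f6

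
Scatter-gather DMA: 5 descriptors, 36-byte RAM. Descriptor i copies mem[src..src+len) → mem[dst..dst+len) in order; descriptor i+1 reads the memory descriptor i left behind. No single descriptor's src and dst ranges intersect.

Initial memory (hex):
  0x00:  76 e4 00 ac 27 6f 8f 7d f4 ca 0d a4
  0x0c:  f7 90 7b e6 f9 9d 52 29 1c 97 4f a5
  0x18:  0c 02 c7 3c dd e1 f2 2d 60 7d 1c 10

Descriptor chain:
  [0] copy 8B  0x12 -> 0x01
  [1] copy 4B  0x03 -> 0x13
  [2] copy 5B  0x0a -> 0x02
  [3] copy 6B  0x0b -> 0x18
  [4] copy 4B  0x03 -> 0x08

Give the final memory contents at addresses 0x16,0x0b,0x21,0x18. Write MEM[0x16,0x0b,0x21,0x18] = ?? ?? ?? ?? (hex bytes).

#0 dst[0x01+8] := {0x52,0x29,0x1c,0x97,0x4f,0xa5,0x0c,0x02}
#1 dst[0x13+4] := {0x1c,0x97,0x4f,0xa5}
#2 dst[0x02+5] := {0x0d,0xa4,0xf7,0x90,0x7b}
#3 dst[0x18+6] := {0xa4,0xf7,0x90,0x7b,0xe6,0xf9}
#4 dst[0x08+4] := {0xa4,0xf7,0x90,0x7b}
query mem[0x16]=0xa5, mem[0x0b]=0x7b, mem[0x21]=0x7d, mem[0x18]=0xa4

MEM[0x16,0x0b,0x21,0x18] = a5 7b 7d a4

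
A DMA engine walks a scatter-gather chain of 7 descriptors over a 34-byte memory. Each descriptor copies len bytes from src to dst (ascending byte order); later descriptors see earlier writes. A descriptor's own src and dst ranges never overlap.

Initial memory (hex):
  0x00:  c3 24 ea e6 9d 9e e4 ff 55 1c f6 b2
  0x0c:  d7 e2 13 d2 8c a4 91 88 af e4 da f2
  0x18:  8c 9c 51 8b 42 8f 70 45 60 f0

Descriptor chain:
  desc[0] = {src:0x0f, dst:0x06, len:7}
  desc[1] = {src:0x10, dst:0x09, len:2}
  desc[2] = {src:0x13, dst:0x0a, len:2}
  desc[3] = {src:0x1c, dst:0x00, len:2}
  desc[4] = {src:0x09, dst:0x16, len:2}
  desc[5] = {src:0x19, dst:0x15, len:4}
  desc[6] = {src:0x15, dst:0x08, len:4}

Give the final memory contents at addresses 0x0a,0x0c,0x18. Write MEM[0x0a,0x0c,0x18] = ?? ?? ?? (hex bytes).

MEM[0x0a,0x0c,0x18] = 8b e4 42

#0 dst[0x06+7] := {0xd2,0x8c,0xa4,0x91,0x88,0xaf,0xe4}
#1 dst[0x09+2] := {0x8c,0xa4}
#2 dst[0x0a+2] := {0x88,0xaf}
#3 dst[0x00+2] := {0x42,0x8f}
#4 dst[0x16+2] := {0x8c,0x88}
#5 dst[0x15+4] := {0x9c,0x51,0x8b,0x42}
#6 dst[0x08+4] := {0x9c,0x51,0x8b,0x42}
query mem[0x0a]=0x8b, mem[0x0c]=0xe4, mem[0x18]=0x42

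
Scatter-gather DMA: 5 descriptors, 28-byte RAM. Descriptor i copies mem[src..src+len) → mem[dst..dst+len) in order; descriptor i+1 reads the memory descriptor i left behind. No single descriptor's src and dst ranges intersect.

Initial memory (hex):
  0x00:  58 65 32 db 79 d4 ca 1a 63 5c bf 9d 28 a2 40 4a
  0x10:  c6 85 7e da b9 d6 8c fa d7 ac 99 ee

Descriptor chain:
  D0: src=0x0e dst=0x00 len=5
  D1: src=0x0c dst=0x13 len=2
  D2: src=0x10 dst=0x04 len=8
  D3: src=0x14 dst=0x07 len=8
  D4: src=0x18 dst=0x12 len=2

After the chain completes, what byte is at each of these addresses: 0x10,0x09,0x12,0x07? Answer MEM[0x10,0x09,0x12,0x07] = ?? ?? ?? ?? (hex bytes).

  after D0: wrote 5B at 0x00 = 404ac6857e
  after D1: wrote 2B at 0x13 = 28a2
  after D2: wrote 8B at 0x04 = c6857e28a2d68cfa
  after D3: wrote 8B at 0x07 = a2d68cfad7ac99ee
  after D4: wrote 2B at 0x12 = d7ac
query mem[0x10]=0xc6, mem[0x09]=0x8c, mem[0x12]=0xd7, mem[0x07]=0xa2

MEM[0x10,0x09,0x12,0x07] = c6 8c d7 a2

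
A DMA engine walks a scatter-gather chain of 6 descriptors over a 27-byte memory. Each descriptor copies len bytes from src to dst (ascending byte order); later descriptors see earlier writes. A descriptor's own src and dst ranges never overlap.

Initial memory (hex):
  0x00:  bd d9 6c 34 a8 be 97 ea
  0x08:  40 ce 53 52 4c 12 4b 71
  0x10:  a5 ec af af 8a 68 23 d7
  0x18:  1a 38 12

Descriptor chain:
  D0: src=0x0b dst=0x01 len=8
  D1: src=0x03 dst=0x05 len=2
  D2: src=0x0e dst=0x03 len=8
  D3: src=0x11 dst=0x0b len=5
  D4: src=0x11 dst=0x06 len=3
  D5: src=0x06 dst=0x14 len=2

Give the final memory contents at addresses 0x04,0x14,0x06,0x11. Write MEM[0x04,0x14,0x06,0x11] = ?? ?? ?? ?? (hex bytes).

MEM[0x04,0x14,0x06,0x11] = 71 ec ec ec

  after D0: wrote 8B at 0x01 = 524c124b71a5ecaf
  after D1: wrote 2B at 0x05 = 124b
  after D2: wrote 8B at 0x03 = 4b71a5ecafaf8a68
  after D3: wrote 5B at 0x0b = ecafaf8a68
  after D4: wrote 3B at 0x06 = ecafaf
  after D5: wrote 2B at 0x14 = ecaf
query mem[0x04]=0x71, mem[0x14]=0xec, mem[0x06]=0xec, mem[0x11]=0xec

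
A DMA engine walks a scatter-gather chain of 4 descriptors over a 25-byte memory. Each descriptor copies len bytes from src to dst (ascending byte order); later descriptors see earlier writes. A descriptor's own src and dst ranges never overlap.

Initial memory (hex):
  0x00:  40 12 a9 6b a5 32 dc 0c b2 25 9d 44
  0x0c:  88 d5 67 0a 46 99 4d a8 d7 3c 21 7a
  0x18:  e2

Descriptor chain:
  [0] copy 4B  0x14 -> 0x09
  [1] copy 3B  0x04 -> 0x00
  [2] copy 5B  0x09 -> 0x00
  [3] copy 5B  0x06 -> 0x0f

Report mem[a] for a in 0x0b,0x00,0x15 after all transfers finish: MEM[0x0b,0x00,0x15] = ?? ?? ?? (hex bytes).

MEM[0x0b,0x00,0x15] = 21 d7 3c

#0 dst[0x09+4] := {0xd7,0x3c,0x21,0x7a}
#1 dst[0x00+3] := {0xa5,0x32,0xdc}
#2 dst[0x00+5] := {0xd7,0x3c,0x21,0x7a,0xd5}
#3 dst[0x0f+5] := {0xdc,0x0c,0xb2,0xd7,0x3c}
query mem[0x0b]=0x21, mem[0x00]=0xd7, mem[0x15]=0x3c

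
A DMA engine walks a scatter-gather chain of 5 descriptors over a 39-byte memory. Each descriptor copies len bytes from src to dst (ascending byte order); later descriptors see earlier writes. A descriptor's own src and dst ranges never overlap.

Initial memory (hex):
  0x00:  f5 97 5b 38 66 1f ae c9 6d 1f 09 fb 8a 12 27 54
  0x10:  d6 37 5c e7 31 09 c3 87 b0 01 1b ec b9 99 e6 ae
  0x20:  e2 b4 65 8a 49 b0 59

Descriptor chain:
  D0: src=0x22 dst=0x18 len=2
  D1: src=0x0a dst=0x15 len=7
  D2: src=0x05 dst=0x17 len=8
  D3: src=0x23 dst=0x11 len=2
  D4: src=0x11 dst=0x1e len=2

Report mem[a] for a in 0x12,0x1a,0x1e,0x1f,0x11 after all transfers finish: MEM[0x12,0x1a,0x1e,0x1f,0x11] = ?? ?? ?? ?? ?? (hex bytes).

  after D0: wrote 2B at 0x18 = 658a
  after D1: wrote 7B at 0x15 = 09fb8a122754d6
  after D2: wrote 8B at 0x17 = 1faec96d1f09fb8a
  after D3: wrote 2B at 0x11 = 8a49
  after D4: wrote 2B at 0x1e = 8a49
query mem[0x12]=0x49, mem[0x1a]=0x6d, mem[0x1e]=0x8a, mem[0x1f]=0x49, mem[0x11]=0x8a

MEM[0x12,0x1a,0x1e,0x1f,0x11] = 49 6d 8a 49 8a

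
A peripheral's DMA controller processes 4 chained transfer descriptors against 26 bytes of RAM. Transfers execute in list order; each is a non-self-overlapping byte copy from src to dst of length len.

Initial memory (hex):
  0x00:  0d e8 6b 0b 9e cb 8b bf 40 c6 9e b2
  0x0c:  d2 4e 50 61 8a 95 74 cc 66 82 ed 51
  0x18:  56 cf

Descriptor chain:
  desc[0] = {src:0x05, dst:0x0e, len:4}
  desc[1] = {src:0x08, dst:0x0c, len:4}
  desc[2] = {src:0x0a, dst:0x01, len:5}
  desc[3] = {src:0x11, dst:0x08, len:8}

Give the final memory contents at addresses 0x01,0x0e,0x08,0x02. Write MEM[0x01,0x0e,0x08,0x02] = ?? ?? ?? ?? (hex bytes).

[0] 0x05->0x0e len=4 : cb 8b bf 40
[1] 0x08->0x0c len=4 : 40 c6 9e b2
[2] 0x0a->0x01 len=5 : 9e b2 40 c6 9e
[3] 0x11->0x08 len=8 : 40 74 cc 66 82 ed 51 56
query mem[0x01]=0x9e, mem[0x0e]=0x51, mem[0x08]=0x40, mem[0x02]=0xb2

MEM[0x01,0x0e,0x08,0x02] = 9e 51 40 b2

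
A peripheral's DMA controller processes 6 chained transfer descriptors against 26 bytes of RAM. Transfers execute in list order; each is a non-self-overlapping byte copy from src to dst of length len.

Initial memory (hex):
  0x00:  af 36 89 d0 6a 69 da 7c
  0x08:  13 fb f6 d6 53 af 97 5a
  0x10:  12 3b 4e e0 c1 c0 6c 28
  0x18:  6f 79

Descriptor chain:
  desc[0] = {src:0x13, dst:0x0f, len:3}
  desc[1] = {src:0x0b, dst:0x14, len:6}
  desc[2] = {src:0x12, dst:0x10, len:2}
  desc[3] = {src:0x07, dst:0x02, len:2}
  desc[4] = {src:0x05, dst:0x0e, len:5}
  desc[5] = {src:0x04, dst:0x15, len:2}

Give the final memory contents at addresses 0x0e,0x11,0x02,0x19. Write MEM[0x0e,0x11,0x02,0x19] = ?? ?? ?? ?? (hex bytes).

  after D0: wrote 3B at 0x0f = e0c1c0
  after D1: wrote 6B at 0x14 = d653af97e0c1
  after D2: wrote 2B at 0x10 = 4ee0
  after D3: wrote 2B at 0x02 = 7c13
  after D4: wrote 5B at 0x0e = 69da7c13fb
  after D5: wrote 2B at 0x15 = 6a69
query mem[0x0e]=0x69, mem[0x11]=0x13, mem[0x02]=0x7c, mem[0x19]=0xc1

MEM[0x0e,0x11,0x02,0x19] = 69 13 7c c1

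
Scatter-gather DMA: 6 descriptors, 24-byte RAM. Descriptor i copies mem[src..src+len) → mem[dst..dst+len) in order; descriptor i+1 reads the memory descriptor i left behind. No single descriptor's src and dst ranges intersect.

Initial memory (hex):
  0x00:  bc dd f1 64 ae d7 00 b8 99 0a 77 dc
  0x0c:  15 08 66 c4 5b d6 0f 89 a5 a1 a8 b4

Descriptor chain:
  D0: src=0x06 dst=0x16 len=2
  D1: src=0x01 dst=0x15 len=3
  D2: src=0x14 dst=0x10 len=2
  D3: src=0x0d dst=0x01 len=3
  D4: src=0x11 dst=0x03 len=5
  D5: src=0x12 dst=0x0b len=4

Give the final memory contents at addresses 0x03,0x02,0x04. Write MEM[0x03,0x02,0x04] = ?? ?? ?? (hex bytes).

#0 dst[0x16+2] := {0x00,0xb8}
#1 dst[0x15+3] := {0xdd,0xf1,0x64}
#2 dst[0x10+2] := {0xa5,0xdd}
#3 dst[0x01+3] := {0x08,0x66,0xc4}
#4 dst[0x03+5] := {0xdd,0x0f,0x89,0xa5,0xdd}
#5 dst[0x0b+4] := {0x0f,0x89,0xa5,0xdd}
query mem[0x03]=0xdd, mem[0x02]=0x66, mem[0x04]=0x0f

MEM[0x03,0x02,0x04] = dd 66 0f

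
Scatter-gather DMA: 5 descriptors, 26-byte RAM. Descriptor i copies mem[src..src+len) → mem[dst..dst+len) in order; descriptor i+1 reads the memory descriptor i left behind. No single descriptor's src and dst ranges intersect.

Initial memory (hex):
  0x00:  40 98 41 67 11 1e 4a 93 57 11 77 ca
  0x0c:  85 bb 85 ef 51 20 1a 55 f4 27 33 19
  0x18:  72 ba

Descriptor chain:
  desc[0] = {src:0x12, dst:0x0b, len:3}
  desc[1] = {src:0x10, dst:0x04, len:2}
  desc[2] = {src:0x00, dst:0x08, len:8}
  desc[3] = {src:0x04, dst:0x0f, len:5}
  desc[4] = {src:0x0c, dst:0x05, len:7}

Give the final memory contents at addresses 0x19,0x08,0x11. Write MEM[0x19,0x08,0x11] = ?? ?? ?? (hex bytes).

MEM[0x19,0x08,0x11] = ba 51 4a

#0 dst[0x0b+3] := {0x1a,0x55,0xf4}
#1 dst[0x04+2] := {0x51,0x20}
#2 dst[0x08+8] := {0x40,0x98,0x41,0x67,0x51,0x20,0x4a,0x93}
#3 dst[0x0f+5] := {0x51,0x20,0x4a,0x93,0x40}
#4 dst[0x05+7] := {0x51,0x20,0x4a,0x51,0x20,0x4a,0x93}
query mem[0x19]=0xba, mem[0x08]=0x51, mem[0x11]=0x4a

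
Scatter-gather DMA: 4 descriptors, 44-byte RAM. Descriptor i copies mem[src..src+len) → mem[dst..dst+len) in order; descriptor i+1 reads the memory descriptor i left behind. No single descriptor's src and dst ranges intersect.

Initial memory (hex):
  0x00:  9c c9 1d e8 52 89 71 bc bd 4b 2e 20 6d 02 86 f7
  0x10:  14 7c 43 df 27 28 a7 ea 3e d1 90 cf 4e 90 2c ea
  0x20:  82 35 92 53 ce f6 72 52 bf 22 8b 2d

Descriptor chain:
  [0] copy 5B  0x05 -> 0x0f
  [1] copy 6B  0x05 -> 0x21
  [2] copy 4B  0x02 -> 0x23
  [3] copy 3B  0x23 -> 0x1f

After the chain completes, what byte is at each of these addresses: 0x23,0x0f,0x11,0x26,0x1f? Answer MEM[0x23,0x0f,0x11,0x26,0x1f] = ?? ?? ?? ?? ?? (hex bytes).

MEM[0x23,0x0f,0x11,0x26,0x1f] = 1d 89 bc 89 1d

[0] 0x05->0x0f len=5 : 89 71 bc bd 4b
[1] 0x05->0x21 len=6 : 89 71 bc bd 4b 2e
[2] 0x02->0x23 len=4 : 1d e8 52 89
[3] 0x23->0x1f len=3 : 1d e8 52
query mem[0x23]=0x1d, mem[0x0f]=0x89, mem[0x11]=0xbc, mem[0x26]=0x89, mem[0x1f]=0x1d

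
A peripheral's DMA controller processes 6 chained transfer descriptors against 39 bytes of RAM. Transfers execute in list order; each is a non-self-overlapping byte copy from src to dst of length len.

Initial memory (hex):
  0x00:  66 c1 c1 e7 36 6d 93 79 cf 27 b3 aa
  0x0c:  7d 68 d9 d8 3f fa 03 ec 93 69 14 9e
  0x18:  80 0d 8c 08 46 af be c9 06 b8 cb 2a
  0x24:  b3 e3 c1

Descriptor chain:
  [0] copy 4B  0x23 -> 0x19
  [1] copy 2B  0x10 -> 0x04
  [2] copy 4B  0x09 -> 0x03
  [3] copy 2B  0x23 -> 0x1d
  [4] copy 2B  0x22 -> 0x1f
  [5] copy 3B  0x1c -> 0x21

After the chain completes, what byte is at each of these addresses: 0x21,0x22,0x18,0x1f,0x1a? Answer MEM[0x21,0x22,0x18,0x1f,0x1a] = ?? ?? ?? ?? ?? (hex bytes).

MEM[0x21,0x22,0x18,0x1f,0x1a] = c1 2a 80 cb b3

  after D0: wrote 4B at 0x19 = 2ab3e3c1
  after D1: wrote 2B at 0x04 = 3ffa
  after D2: wrote 4B at 0x03 = 27b3aa7d
  after D3: wrote 2B at 0x1d = 2ab3
  after D4: wrote 2B at 0x1f = cb2a
  after D5: wrote 3B at 0x21 = c12ab3
query mem[0x21]=0xc1, mem[0x22]=0x2a, mem[0x18]=0x80, mem[0x1f]=0xcb, mem[0x1a]=0xb3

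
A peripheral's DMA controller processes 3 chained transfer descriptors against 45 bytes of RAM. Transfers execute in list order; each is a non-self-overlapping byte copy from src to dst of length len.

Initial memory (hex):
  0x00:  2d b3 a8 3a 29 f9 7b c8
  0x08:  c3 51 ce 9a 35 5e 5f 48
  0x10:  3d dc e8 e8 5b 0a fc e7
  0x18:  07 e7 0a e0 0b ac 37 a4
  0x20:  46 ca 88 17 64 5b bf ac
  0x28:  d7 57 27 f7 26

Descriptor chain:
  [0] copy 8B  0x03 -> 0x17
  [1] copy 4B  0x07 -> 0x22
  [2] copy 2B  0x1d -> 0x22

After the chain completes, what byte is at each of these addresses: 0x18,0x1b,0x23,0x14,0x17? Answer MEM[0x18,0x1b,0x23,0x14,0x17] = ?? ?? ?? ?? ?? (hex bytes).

[0] 0x03->0x17 len=8 : 3a 29 f9 7b c8 c3 51 ce
[1] 0x07->0x22 len=4 : c8 c3 51 ce
[2] 0x1d->0x22 len=2 : 51 ce
query mem[0x18]=0x29, mem[0x1b]=0xc8, mem[0x23]=0xce, mem[0x14]=0x5b, mem[0x17]=0x3a

MEM[0x18,0x1b,0x23,0x14,0x17] = 29 c8 ce 5b 3a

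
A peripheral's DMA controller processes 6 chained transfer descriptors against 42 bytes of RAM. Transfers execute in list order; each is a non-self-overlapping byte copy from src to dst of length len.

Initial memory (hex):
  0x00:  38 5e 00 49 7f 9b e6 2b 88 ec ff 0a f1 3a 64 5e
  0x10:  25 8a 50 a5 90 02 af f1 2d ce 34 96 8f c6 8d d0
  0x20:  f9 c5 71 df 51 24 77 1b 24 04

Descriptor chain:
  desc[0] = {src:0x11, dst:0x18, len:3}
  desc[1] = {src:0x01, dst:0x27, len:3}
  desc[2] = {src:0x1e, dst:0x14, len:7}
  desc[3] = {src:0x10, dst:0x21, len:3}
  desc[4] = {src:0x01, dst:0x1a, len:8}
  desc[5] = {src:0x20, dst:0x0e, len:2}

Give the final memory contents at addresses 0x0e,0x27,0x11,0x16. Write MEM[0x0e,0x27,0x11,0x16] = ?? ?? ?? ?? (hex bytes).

D0: mem[0x18..0x1a] <- [8a 50 a5]
D1: mem[0x27..0x29] <- [5e 00 49]
D2: mem[0x14..0x1a] <- [8d d0 f9 c5 71 df 51]
D3: mem[0x21..0x23] <- [25 8a 50]
D4: mem[0x1a..0x21] <- [5e 00 49 7f 9b e6 2b 88]
D5: mem[0x0e..0x0f] <- [2b 88]
query mem[0x0e]=0x2b, mem[0x27]=0x5e, mem[0x11]=0x8a, mem[0x16]=0xf9

MEM[0x0e,0x27,0x11,0x16] = 2b 5e 8a f9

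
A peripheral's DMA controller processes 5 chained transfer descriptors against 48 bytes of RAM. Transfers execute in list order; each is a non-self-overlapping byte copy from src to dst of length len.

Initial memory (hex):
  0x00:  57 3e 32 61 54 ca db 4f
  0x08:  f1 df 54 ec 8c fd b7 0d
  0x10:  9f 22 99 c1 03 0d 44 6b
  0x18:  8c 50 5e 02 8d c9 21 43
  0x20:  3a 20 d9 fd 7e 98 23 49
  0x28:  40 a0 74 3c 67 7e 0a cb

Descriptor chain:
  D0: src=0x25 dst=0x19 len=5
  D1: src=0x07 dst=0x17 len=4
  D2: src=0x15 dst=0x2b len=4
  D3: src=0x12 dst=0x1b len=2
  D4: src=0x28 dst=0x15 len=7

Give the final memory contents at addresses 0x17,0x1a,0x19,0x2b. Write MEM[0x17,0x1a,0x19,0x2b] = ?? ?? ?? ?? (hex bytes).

D0: mem[0x19..0x1d] <- [98 23 49 40 a0]
D1: mem[0x17..0x1a] <- [4f f1 df 54]
D2: mem[0x2b..0x2e] <- [0d 44 4f f1]
D3: mem[0x1b..0x1c] <- [99 c1]
D4: mem[0x15..0x1b] <- [40 a0 74 0d 44 4f f1]
query mem[0x17]=0x74, mem[0x1a]=0x4f, mem[0x19]=0x44, mem[0x2b]=0x0d

MEM[0x17,0x1a,0x19,0x2b] = 74 4f 44 0d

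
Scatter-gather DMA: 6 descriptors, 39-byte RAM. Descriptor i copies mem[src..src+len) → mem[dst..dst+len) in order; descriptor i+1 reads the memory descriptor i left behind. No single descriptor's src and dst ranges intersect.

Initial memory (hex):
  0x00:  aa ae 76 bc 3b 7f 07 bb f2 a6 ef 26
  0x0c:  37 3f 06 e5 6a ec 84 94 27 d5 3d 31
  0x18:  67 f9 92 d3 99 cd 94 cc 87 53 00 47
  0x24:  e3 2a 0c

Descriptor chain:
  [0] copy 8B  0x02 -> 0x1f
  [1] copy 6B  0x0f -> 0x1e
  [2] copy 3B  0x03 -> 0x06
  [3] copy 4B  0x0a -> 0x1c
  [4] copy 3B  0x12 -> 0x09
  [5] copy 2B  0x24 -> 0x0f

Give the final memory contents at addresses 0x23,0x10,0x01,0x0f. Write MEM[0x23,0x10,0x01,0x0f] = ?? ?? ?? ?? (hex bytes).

MEM[0x23,0x10,0x01,0x0f] = 27 f2 ae bb

  after D0: wrote 8B at 0x1f = 76bc3b7f07bbf2a6
  after D1: wrote 6B at 0x1e = e56aec849427
  after D2: wrote 3B at 0x06 = bc3b7f
  after D3: wrote 4B at 0x1c = ef26373f
  after D4: wrote 3B at 0x09 = 849427
  after D5: wrote 2B at 0x0f = bbf2
query mem[0x23]=0x27, mem[0x10]=0xf2, mem[0x01]=0xae, mem[0x0f]=0xbb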